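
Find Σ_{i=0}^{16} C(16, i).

Setting x = 1 in (1+x)^16 gives Σ C(16,i) = 2^16 = 65536.

65536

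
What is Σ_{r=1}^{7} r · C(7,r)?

448

Differentiating (1+x)^7 and setting x=1: Σ r·C(7,r) = 7·2^6 = 448.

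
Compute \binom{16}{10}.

8008

C(16,10) = C(16,6) by symmetry.
C(16,6) = (16·15·14·13·12·11) / 6! = 5765760 / 720 = 8008.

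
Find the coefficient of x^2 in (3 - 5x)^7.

The general term is C(7,j)·(3)^j·(-5x)^(7-j); the x^2 term has j = 5.
C(7,5) = 21.
Coefficient = C(7,5) · 3^5 · (-5)^2 = 21 · 243 · 25 = 127575.

127575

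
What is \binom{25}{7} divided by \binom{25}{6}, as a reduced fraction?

19/7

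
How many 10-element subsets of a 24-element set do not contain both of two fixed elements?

All 10-subsets: C(24,10) = 1961256. Those containing both fixed elements: C(22,8) = 319770.
1961256 − 319770 = 1641486.

1641486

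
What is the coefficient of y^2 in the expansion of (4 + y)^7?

The general term is C(7,j)·(4)^j·(y)^(7-j); the y^2 term has j = 5.
C(7,5) = 21.
Coefficient = C(7,5) · 4^5 = 21 · 1024 = 21504.

21504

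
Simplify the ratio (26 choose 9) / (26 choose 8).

2

C(n,k+1)/C(n,k) = (n−k)/(k+1) = (26−8)/(8+1) = 18/9 = 2.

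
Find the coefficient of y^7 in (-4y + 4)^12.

The general term is C(12,j)·(-4y)^j·(4)^(12-j); the y^7 term has j = 7.
C(12,7) = 792.
Coefficient = C(12,7) · (-4)^7 · 4^5 = 792 · (-16384) · 1024 = -13287555072.

-13287555072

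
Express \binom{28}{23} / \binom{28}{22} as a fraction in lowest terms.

6/23

C(n,k+1)/C(n,k) = (n−k)/(k+1) = (28−22)/(22+1) = 6/23.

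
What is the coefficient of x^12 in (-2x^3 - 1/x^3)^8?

1792

General term: C(8,j)·(-2x^3)^j·(-1/x^3)^(8-j), with x-exponent 3j − 3(8−j) = 6j − 24.
Set 6j − 24 = 12: j = 6.
C(8,6) = 28; (-2)^6 = 64; (-1)^2 = 1.
Coefficient = 28 · 64 · 1 = 1792.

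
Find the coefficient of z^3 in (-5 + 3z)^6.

The general term is C(6,j)·(-5)^j·(3z)^(6-j); the z^3 term has j = 3.
C(6,3) = 20.
Coefficient = C(6,3) · (-5)^3 · 3^3 = 20 · (-125) · 27 = -67500.

-67500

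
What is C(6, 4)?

15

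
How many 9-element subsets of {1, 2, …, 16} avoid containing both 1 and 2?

8008

All 9-subsets: C(16,9) = 11440. Those containing both fixed elements: C(14,7) = 3432.
11440 − 3432 = 8008.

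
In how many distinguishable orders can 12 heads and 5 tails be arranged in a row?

Choose positions for the heads: C(17,12) = 6188.

6188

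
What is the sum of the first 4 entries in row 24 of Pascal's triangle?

2325

1 + 24 + 276 + 2024 = 2325.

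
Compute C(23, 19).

8855

C(23,19) = C(23,4) by symmetry.
C(23,4) = (23·22·21·20) / 4! = 212520 / 24 = 8855.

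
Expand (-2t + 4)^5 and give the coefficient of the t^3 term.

The general term is C(5,j)·(-2t)^j·(4)^(5-j); the t^3 term has j = 3.
C(5,3) = 10.
Coefficient = C(5,3) · (-2)^3 · 4^2 = 10 · (-8) · 16 = -1280.

-1280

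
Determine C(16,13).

560

C(16,13) = C(16,3) by symmetry.
C(16,3) = (16·15·14) / 3! = 3360 / 6 = 560.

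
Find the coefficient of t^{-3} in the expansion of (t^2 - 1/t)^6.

-6

General term: C(6,j)·(t^2)^j·(-1/t)^(6-j), with t-exponent 2j − 1(6−j) = 3j − 6.
Set 3j − 6 = -3: j = 1.
C(6,1) = 6; 1^1 = 1; (-1)^5 = -1.
Coefficient = 6 · 1 · (-1) = -6.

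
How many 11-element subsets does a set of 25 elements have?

C(25,11) = (25·24·23·22·21·20·19·18·17·16·15) / 11! = 177925144320000 / 39916800 = 4457400.

4457400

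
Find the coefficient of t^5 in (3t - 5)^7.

127575

The general term is C(7,j)·(3t)^j·(-5)^(7-j); the t^5 term has j = 5.
C(7,5) = 21.
Coefficient = C(7,5) · 3^5 · (-5)^2 = 21 · 243 · 25 = 127575.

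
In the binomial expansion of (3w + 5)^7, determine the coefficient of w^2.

590625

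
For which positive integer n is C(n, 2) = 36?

9

n(n−1)/2 = 36 ⇒ n(n−1) = 72. Since 9·8 = 72, n = 9.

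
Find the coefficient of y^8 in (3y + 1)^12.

The general term is C(12,j)·(3y)^j·(1)^(12-j); the y^8 term has j = 8.
C(12,8) = 495.
Coefficient = C(12,8) · 3^8 = 495 · 6561 = 3247695.

3247695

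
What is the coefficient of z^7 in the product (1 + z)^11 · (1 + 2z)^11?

2599542

Coefficient of z^7 = Σ_{j} C(11,j)·1^j·C(11,7-j)·2^(7-j) for j from 0 to 7.
= 42240 + 325248 + 813120 + 871200 + 435600 + 101640 + 10164 + 330 = 2599542.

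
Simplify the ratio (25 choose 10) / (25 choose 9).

C(n,k+1)/C(n,k) = (n−k)/(k+1) = (25−9)/(9+1) = 16/10 = 8/5.

8/5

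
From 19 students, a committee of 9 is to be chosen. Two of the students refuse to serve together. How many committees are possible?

72930

All 9-subsets: C(19,9) = 92378. Those containing both fixed elements: C(17,7) = 19448.
92378 − 19448 = 72930.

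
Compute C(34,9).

52451256

C(34,9) = (34·33·32·31·30·29·28·27·26) / 9! = 19033511777280 / 362880 = 52451256.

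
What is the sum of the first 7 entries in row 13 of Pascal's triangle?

4096

1 + 13 + 78 + 286 + 715 + 1287 + 1716 = 4096.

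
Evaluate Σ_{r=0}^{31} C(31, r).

The entries of row 31 sum to 2^31 = 2147483648.

2147483648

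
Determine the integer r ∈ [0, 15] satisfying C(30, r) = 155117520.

C(30,r) increases on 0 ≤ r ≤ 15. C(30,14) = 145422675 and C(30,15) = 155117520, so r = 15.

15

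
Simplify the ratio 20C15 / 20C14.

2/5

C(n,k+1)/C(n,k) = (n−k)/(k+1) = (20−14)/(14+1) = 6/15 = 2/5.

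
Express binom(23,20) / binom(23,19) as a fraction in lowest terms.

C(n,k+1)/C(n,k) = (n−k)/(k+1) = (23−19)/(19+1) = 4/20 = 1/5.

1/5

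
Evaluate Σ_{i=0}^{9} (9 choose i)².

Σ C(9,i)² is the coefficient of x^9 in (1+x)^9(1+x)^9 = (1+x)^18, i.e. C(18,9) = 48620.

48620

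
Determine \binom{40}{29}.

2311801440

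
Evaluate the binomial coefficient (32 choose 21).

129024480

C(32,21) = C(32,11) by symmetry.
C(32,11) = (32·31·30·29·28·27·26·25·24·23·22) / 11! = 5150244363264000 / 39916800 = 129024480.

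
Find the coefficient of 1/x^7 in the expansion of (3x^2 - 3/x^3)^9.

General term: C(9,j)·(3x^2)^j·(-3/x^3)^(9-j), with x-exponent 2j − 3(9−j) = 5j − 27.
Set 5j − 27 = -7: j = 4.
C(9,4) = 126; 3^4 = 81; (-3)^5 = -243.
Coefficient = 126 · 81 · (-243) = -2480058.

-2480058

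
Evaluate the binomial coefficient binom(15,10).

3003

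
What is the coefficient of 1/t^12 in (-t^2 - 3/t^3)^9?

General term: C(9,j)·(-t^2)^j·(-3/t^3)^(9-j), with t-exponent 2j − 3(9−j) = 5j − 27.
Set 5j − 27 = -12: j = 3.
C(9,3) = 84; (-1)^3 = -1; (-3)^6 = 729.
Coefficient = 84 · (-1) · 729 = -61236.

-61236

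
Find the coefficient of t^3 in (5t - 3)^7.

354375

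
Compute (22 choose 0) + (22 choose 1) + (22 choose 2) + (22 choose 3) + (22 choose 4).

9109

1 + 22 + 231 + 1540 + 7315 = 9109.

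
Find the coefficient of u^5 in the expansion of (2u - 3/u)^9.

41472

General term: C(9,j)·(2u)^j·(-3/u)^(9-j), with u-exponent 1j − 1(9−j) = 2j − 9.
Set 2j − 9 = 5: j = 7.
C(9,7) = 36; 2^7 = 128; (-3)^2 = 9.
Coefficient = 36 · 128 · 9 = 41472.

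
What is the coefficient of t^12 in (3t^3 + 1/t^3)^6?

1458

General term: C(6,j)·(3t^3)^j·(1/t^3)^(6-j), with t-exponent 3j − 3(6−j) = 6j − 18.
Set 6j − 18 = 12: j = 5.
C(6,5) = 6; 3^5 = 243; 1^1 = 1.
Coefficient = 6 · 243 · 1 = 1458.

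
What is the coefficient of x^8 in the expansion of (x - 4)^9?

The general term is C(9,j)·(x)^j·(-4)^(9-j); the x^8 term has j = 8.
C(9,8) = 9.
Coefficient = C(9,8) · (-4)^1 = 9 · (-4) = -36.

-36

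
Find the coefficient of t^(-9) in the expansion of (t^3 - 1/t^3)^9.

84

General term: C(9,j)·(t^3)^j·(-1/t^3)^(9-j), with t-exponent 3j − 3(9−j) = 6j − 27.
Set 6j − 27 = -9: j = 3.
C(9,3) = 84; 1^3 = 1; (-1)^6 = 1.
Coefficient = 84 · 1 · 1 = 84.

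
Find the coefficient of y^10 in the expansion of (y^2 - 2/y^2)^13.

11440

General term: C(13,j)·(y^2)^j·(-2/y^2)^(13-j), with y-exponent 2j − 2(13−j) = 4j − 26.
Set 4j − 26 = 10: j = 9.
C(13,9) = 715; 1^9 = 1; (-2)^4 = 16.
Coefficient = 715 · 1 · 16 = 11440.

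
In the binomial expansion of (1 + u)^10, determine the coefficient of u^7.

The general term is C(10,j)·(1)^j·(u)^(10-j); the u^7 term has j = 3.
C(10,3) = 120.
Coefficient = C(10,3) = 120.

120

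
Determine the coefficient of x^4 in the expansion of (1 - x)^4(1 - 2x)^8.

3649

Coefficient of x^4 = Σ_{j} C(4,j)·(-1)^j·C(8,4-j)·(-2)^(4-j) for j from 0 to 4.
= 1120 + 1792 + 672 + 64 + 1 = 3649.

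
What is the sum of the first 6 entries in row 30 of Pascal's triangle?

174437

1 + 30 + 435 + 4060 + 27405 + 142506 = 174437.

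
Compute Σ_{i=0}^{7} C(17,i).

1 + 17 + 136 + 680 + 2380 + 6188 + 12376 + 19448 = 41226.

41226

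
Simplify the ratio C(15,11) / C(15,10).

C(n,k+1)/C(n,k) = (n−k)/(k+1) = (15−10)/(10+1) = 5/11.

5/11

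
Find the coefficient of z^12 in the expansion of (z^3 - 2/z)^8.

General term: C(8,j)·(z^3)^j·(-2/z)^(8-j), with z-exponent 3j − 1(8−j) = 4j − 8.
Set 4j − 8 = 12: j = 5.
C(8,5) = 56; 1^5 = 1; (-2)^3 = -8.
Coefficient = 56 · 1 · (-8) = -448.

-448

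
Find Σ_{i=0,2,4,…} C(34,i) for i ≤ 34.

Even-i terms of row 34 sum to 2^33 = 8589934592.

8589934592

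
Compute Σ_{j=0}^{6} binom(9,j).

1 + 9 + 36 + 84 + 126 + 126 + 84 = 466.

466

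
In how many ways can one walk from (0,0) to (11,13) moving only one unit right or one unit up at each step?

2496144

Each path is a sequence of 24 steps with 11 rights: C(24,11) = 2496144.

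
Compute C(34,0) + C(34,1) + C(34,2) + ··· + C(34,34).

17179869184

The entries of row 34 sum to 2^34 = 17179869184.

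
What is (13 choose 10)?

C(13,10) = C(13,3) by symmetry.
C(13,3) = (13·12·11) / 3! = 1716 / 6 = 286.

286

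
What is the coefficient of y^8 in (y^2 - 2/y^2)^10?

General term: C(10,j)·(y^2)^j·(-2/y^2)^(10-j), with y-exponent 2j − 2(10−j) = 4j − 20.
Set 4j − 20 = 8: j = 7.
C(10,7) = 120; 1^7 = 1; (-2)^3 = -8.
Coefficient = 120 · 1 · (-8) = -960.

-960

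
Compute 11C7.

330

C(11,7) = C(11,4) by symmetry.
C(11,4) = (11·10·9·8) / 4! = 7920 / 24 = 330.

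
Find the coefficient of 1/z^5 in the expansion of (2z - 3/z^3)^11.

General term: C(11,j)·(2z)^j·(-3/z^3)^(11-j), with z-exponent 1j − 3(11−j) = 4j − 33.
Set 4j − 33 = -5: j = 7.
C(11,7) = 330; 2^7 = 128; (-3)^4 = 81.
Coefficient = 330 · 128 · 81 = 3421440.

3421440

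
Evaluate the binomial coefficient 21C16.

20349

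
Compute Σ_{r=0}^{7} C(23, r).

390656

1 + 23 + 253 + 1771 + 8855 + 33649 + 100947 + 245157 = 390656.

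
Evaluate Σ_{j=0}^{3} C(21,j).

1562

1 + 21 + 210 + 1330 = 1562.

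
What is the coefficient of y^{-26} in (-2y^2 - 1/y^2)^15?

-30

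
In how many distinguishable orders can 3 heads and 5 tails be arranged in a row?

Choose positions for the heads: C(8,3) = 56.

56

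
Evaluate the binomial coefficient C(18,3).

C(18,3) = (18·17·16) / 3! = 4896 / 6 = 816.

816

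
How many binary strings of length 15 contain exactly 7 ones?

6435

Choose the 7 positions: C(15,7) = 6435.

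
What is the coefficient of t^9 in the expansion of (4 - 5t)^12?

-27500000000

The general term is C(12,j)·(4)^j·(-5t)^(12-j); the t^9 term has j = 3.
C(12,3) = 220.
Coefficient = C(12,3) · 4^3 · (-5)^9 = 220 · 64 · (-1953125) = -27500000000.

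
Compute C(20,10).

C(20,10) = (20·19·18·17·16·15·14·13·12·11) / 10! = 670442572800 / 3628800 = 184756.

184756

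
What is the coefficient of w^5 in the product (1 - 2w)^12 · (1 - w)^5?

-85305

Coefficient of w^5 = Σ_{j} C(12,j)·(-2)^j·C(5,5-j)·(-1)^(5-j) for j from 0 to 5.
= (-1) + (-120) + (-2640) + (-17600) + (-39600) + (-25344) = -85305.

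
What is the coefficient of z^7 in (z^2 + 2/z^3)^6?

General term: C(6,j)·(z^2)^j·(2/z^3)^(6-j), with z-exponent 2j − 3(6−j) = 5j − 18.
Set 5j − 18 = 7: j = 5.
C(6,5) = 6; 1^5 = 1; 2^1 = 2.
Coefficient = 6 · 1 · 2 = 12.

12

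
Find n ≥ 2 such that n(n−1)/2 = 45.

10

n(n−1)/2 = 45 ⇒ n(n−1) = 90. Since 10·9 = 90, n = 10.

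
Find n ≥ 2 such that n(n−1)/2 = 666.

37

n(n−1)/2 = 666 ⇒ n(n−1) = 1332. Since 37·36 = 1332, n = 37.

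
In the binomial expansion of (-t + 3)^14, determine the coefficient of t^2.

The general term is C(14,j)·(-t)^j·(3)^(14-j); the t^2 term has j = 2.
C(14,2) = 91.
Coefficient = C(14,2) · 3^12 = 91 · 531441 = 48361131.

48361131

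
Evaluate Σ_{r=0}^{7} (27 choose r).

1 + 27 + 351 + 2925 + 17550 + 80730 + 296010 + 888030 = 1285624.

1285624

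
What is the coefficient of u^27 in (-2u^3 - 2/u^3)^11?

-22528

General term: C(11,j)·(-2u^3)^j·(-2/u^3)^(11-j), with u-exponent 3j − 3(11−j) = 6j − 33.
Set 6j − 33 = 27: j = 10.
C(11,10) = 11; (-2)^10 = 1024; (-2)^1 = -2.
Coefficient = 11 · 1024 · (-2) = -22528.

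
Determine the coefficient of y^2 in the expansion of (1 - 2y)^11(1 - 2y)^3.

364

Coefficient of y^2 = Σ_{j} C(11,j)·(-2)^j·C(3,2-j)·(-2)^(2-j) for j from 0 to 2.
= 12 + 132 + 220 = 364.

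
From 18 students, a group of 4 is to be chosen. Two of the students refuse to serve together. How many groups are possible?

2940

All 4-subsets: C(18,4) = 3060. Those containing both fixed elements: C(16,2) = 120.
3060 − 120 = 2940.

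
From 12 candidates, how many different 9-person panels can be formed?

220

This is C(12,9) = 220.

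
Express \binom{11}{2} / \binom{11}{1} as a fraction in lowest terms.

5

C(n,k+1)/C(n,k) = (n−k)/(k+1) = (11−1)/(1+1) = 10/2 = 5.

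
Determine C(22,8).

C(22,8) = (22·21·20·19·18·17·16·15) / 8! = 12893126400 / 40320 = 319770.

319770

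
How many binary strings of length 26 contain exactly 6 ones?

230230

Choose the 6 positions: C(26,6) = 230230.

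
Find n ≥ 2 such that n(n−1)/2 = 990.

n(n−1)/2 = 990 ⇒ n(n−1) = 1980. Since 45·44 = 1980, n = 45.

45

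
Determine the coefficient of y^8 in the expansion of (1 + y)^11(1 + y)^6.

24310

(1 + y)^11(1 + y)^6 = (1 + y)^17, so the coefficient of y^8 is C(17,8)·1^8 = 24310·1 = 24310.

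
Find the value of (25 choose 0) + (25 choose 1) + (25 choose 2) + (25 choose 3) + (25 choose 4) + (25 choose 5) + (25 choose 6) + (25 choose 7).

1 + 25 + 300 + 2300 + 12650 + 53130 + 177100 + 480700 = 726206.

726206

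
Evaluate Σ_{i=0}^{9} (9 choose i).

Setting x = 1 in (1+x)^9 gives Σ C(9,i) = 2^9 = 512.

512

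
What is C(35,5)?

C(35,5) = (35·34·33·32·31) / 5! = 38955840 / 120 = 324632.

324632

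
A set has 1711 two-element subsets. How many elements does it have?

59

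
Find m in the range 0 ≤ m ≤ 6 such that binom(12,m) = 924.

C(12,m) increases on 0 ≤ m ≤ 6. C(12,5) = 792 and C(12,6) = 924, so m = 6.

6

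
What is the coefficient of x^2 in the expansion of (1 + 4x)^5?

The general term is C(5,j)·(1)^j·(4x)^(5-j); the x^2 term has j = 3.
C(5,3) = 10.
Coefficient = C(5,3) · 4^2 = 10 · 16 = 160.

160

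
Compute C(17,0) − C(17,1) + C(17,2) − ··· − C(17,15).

-16

The partial alternating sum Σ_{k=0}^{15} (−1)^k C(17,k) = (−1)^15 C(16,15) = -16.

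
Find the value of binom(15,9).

5005

C(15,9) = C(15,6) by symmetry.
C(15,6) = (15·14·13·12·11·10) / 6! = 3603600 / 720 = 5005.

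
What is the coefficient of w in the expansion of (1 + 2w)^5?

10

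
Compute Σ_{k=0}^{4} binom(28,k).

1 + 28 + 378 + 3276 + 20475 = 24158.

24158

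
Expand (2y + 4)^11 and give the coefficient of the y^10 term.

45056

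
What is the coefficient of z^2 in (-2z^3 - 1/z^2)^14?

General term: C(14,j)·(-2z^3)^j·(-1/z^2)^(14-j), with z-exponent 3j − 2(14−j) = 5j − 28.
Set 5j − 28 = 2: j = 6.
C(14,6) = 3003; (-2)^6 = 64; (-1)^8 = 1.
Coefficient = 3003 · 64 · 1 = 192192.

192192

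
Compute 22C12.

646646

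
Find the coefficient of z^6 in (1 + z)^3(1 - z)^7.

14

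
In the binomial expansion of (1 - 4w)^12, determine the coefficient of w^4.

126720

The general term is C(12,j)·(1)^j·(-4w)^(12-j); the w^4 term has j = 8.
C(12,8) = 495.
Coefficient = C(12,8) · (-4)^4 = 495 · 256 = 126720.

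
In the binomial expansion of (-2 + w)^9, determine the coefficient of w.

2304

The general term is C(9,j)·(-2)^j·(w)^(9-j); the w^1 term has j = 8.
C(9,8) = 9.
Coefficient = C(9,8) · (-2)^8 = 9 · 256 = 2304.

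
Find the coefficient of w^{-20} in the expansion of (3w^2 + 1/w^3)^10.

405

General term: C(10,j)·(3w^2)^j·(1/w^3)^(10-j), with w-exponent 2j − 3(10−j) = 5j − 30.
Set 5j − 30 = -20: j = 2.
C(10,2) = 45; 3^2 = 9; 1^8 = 1.
Coefficient = 45 · 9 · 1 = 405.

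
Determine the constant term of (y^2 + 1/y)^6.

15

General term: C(6,j)·(y^2)^j·(1/y)^(6-j), with y-exponent 2j − 1(6−j) = 3j − 6.
Set 3j − 6 = 0: j = 2.
C(6,2) = 15; 1^2 = 1; 1^4 = 1.
Coefficient = 15 · 1 · 1 = 15.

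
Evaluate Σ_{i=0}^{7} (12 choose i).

3302

1 + 12 + 66 + 220 + 495 + 792 + 924 + 792 = 3302.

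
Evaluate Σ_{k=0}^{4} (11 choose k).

562

1 + 11 + 55 + 165 + 330 = 562.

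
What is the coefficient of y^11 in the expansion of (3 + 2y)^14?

The general term is C(14,j)·(3)^j·(2y)^(14-j); the y^11 term has j = 3.
C(14,3) = 364.
Coefficient = C(14,3) · 3^3 · 2^11 = 364 · 27 · 2048 = 20127744.

20127744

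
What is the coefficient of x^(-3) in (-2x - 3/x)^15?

-6304858560

General term: C(15,j)·(-2x)^j·(-3/x)^(15-j), with x-exponent 1j − 1(15−j) = 2j − 15.
Set 2j − 15 = -3: j = 6.
C(15,6) = 5005; (-2)^6 = 64; (-3)^9 = -19683.
Coefficient = 5005 · 64 · (-19683) = -6304858560.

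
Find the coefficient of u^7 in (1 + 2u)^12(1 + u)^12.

Coefficient of u^7 = Σ_{j} C(12,j)·2^j·C(12,7-j)·1^(7-j) for j from 0 to 7.
= 792 + 22176 + 209088 + 871200 + 1742400 + 1672704 + 709632 + 101376 = 5329368.

5329368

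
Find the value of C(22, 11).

705432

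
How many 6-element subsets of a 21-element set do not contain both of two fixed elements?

50388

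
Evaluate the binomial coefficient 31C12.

141120525

C(31,12) = (31·30·29·28·27·26·25·24·23·22·21·20) / 12! = 67596957267840000 / 479001600 = 141120525.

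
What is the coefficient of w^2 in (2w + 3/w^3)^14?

General term: C(14,j)·(2w)^j·(3/w^3)^(14-j), with w-exponent 1j − 3(14−j) = 4j − 42.
Set 4j − 42 = 2: j = 11.
C(14,11) = 364; 2^11 = 2048; 3^3 = 27.
Coefficient = 364 · 2048 · 27 = 20127744.

20127744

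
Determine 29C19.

20030010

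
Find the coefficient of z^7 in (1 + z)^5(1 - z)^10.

Coefficient of z^7 = Σ_{j} C(5,j)·1^j·C(10,7-j)·(-1)^(7-j) for j from 0 to 5.
= (-120) + 1050 + (-2520) + 2100 + (-600) + 45 = -45.

-45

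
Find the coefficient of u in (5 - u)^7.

-109375

The general term is C(7,j)·(5)^j·(-u)^(7-j); the u^1 term has j = 6.
C(7,6) = 7.
Coefficient = C(7,6) · 5^6 · (-1)^1 = 7 · 15625 · (-1) = -109375.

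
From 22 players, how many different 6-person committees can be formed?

74613

This is C(22,6) = 74613.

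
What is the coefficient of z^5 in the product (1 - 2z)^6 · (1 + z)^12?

Coefficient of z^5 = Σ_{j} C(6,j)·(-2)^j·C(12,5-j)·1^(5-j) for j from 0 to 5.
= 792 + (-5940) + 13200 + (-10560) + 2880 + (-192) = 180.

180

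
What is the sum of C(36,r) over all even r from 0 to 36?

34359738368

Even-r terms of row 36 sum to 2^35 = 34359738368.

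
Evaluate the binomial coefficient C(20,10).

184756

C(20,10) = (20·19·18·17·16·15·14·13·12·11) / 10! = 670442572800 / 3628800 = 184756.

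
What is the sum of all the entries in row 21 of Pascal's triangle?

2097152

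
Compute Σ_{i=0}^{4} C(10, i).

386

1 + 10 + 45 + 120 + 210 = 386.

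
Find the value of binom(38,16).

22239974430

C(38,16) = (38·37·36·35·34·33·32·31·30·29·28·27·26·25·24·23) / 16! = 465322312113382563840000 / 20922789888000 = 22239974430.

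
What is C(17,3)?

680

C(17,3) = (17·16·15) / 3! = 4080 / 6 = 680.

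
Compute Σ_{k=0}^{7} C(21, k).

1 + 21 + 210 + 1330 + 5985 + 20349 + 54264 + 116280 = 198440.

198440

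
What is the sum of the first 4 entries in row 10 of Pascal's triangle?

1 + 10 + 45 + 120 = 176.

176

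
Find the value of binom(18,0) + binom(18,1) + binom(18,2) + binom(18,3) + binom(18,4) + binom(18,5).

1 + 18 + 153 + 816 + 3060 + 8568 = 12616.

12616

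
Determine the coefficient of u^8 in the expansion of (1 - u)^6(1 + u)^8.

Coefficient of u^8 = Σ_{j} C(6,j)·(-1)^j·C(8,8-j)·1^(8-j) for j from 0 to 6.
= 1 + (-48) + 420 + (-1120) + 1050 + (-336) + 28 = -5.

-5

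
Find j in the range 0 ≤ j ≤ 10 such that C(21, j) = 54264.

6

C(21,j) increases on 0 ≤ j ≤ 10. C(21,5) = 20349 and C(21,6) = 54264, so j = 6.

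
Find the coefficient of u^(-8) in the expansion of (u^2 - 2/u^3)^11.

29568

General term: C(11,j)·(u^2)^j·(-2/u^3)^(11-j), with u-exponent 2j − 3(11−j) = 5j − 33.
Set 5j − 33 = -8: j = 5.
C(11,5) = 462; 1^5 = 1; (-2)^6 = 64.
Coefficient = 462 · 1 · 64 = 29568.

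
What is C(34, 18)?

2203961430

C(34,18) = C(34,16) by symmetry.
C(34,16) = (34·33·32·31·30·29·28·27·26·25·24·23·22·21·20·19) / 16! = 46113021921146019840000 / 20922789888000 = 2203961430.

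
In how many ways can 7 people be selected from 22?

This is C(22,7) = 170544.

170544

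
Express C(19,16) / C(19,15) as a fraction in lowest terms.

C(n,k+1)/C(n,k) = (n−k)/(k+1) = (19−15)/(15+1) = 4/16 = 1/4.

1/4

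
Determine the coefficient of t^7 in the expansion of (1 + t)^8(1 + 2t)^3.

Coefficient of t^7 = Σ_{j} C(8,j)·1^j·C(3,7-j)·2^(7-j) for j from 4 to 7.
= 560 + 672 + 168 + 8 = 1408.

1408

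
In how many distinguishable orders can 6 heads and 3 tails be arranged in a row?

84

Choose positions for the heads: C(9,6) = 84.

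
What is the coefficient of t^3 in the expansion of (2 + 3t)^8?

48384

The general term is C(8,j)·(2)^j·(3t)^(8-j); the t^3 term has j = 5.
C(8,5) = 56.
Coefficient = C(8,5) · 2^5 · 3^3 = 56 · 32 · 27 = 48384.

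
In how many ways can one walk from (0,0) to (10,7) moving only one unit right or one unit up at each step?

19448

Each path is a sequence of 17 steps with 10 rights: C(17,10) = 19448.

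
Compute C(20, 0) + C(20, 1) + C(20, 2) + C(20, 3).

1 + 20 + 190 + 1140 = 1351.

1351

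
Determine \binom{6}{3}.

20

C(6,3) = (6·5·4) / 3! = 120 / 6 = 20.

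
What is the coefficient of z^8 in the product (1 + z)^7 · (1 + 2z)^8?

157184

Coefficient of z^8 = Σ_{j} C(7,j)·1^j·C(8,8-j)·2^(8-j) for j from 0 to 7.
= 256 + 7168 + 37632 + 62720 + 39200 + 9408 + 784 + 16 = 157184.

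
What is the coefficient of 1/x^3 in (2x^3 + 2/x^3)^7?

General term: C(7,j)·(2x^3)^j·(2/x^3)^(7-j), with x-exponent 3j − 3(7−j) = 6j − 21.
Set 6j − 21 = -3: j = 3.
C(7,3) = 35; 2^3 = 8; 2^4 = 16.
Coefficient = 35 · 8 · 16 = 4480.

4480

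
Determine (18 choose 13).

C(18,13) = C(18,5) by symmetry.
C(18,5) = (18·17·16·15·14) / 5! = 1028160 / 120 = 8568.

8568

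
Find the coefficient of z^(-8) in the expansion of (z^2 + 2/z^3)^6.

General term: C(6,j)·(z^2)^j·(2/z^3)^(6-j), with z-exponent 2j − 3(6−j) = 5j − 18.
Set 5j − 18 = -8: j = 2.
C(6,2) = 15; 1^2 = 1; 2^4 = 16.
Coefficient = 15 · 1 · 16 = 240.

240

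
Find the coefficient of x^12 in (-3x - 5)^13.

The general term is C(13,j)·(-3x)^j·(-5)^(13-j); the x^12 term has j = 12.
C(13,12) = 13.
Coefficient = C(13,12) · (-3)^12 · (-5)^1 = 13 · 531441 · (-5) = -34543665.

-34543665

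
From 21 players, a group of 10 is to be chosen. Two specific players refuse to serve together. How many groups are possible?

All 10-subsets: C(21,10) = 352716. Those containing both fixed elements: C(19,8) = 75582.
352716 − 75582 = 277134.

277134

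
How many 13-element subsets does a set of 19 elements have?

27132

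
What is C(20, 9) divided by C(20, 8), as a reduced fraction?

C(n,k+1)/C(n,k) = (n−k)/(k+1) = (20−8)/(8+1) = 12/9 = 4/3.

4/3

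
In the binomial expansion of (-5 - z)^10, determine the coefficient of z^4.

The general term is C(10,j)·(-5)^j·(-z)^(10-j); the z^4 term has j = 6.
C(10,6) = 210.
Coefficient = C(10,6) · (-5)^6 = 210 · 15625 = 3281250.

3281250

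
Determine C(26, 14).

9657700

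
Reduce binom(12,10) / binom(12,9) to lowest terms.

3/10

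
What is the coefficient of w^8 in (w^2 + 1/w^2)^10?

General term: C(10,j)·(w^2)^j·(1/w^2)^(10-j), with w-exponent 2j − 2(10−j) = 4j − 20.
Set 4j − 20 = 8: j = 7.
C(10,7) = 120; 1^7 = 1; 1^3 = 1.
Coefficient = 120 · 1 · 1 = 120.

120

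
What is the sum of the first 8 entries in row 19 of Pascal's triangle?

94184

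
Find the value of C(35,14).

2319959400

C(35,14) = (35·34·33·32·31·30·29·28·27·26·25·24·23·22) / 14! = 202250096145377280000 / 87178291200 = 2319959400.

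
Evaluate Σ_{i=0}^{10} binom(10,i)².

184756

Σ C(10,i)² is the coefficient of x^10 in (1+x)^10(1+x)^10 = (1+x)^20, i.e. C(20,10) = 184756.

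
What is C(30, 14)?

C(30,14) = (30·29·28·27·26·25·24·23·22·21·20·19·18·17) / 14! = 12677700308232960000 / 87178291200 = 145422675.

145422675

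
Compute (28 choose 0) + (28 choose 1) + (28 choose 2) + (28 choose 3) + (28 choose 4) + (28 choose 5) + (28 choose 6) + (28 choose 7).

1 + 28 + 378 + 3276 + 20475 + 98280 + 376740 + 1184040 = 1683218.

1683218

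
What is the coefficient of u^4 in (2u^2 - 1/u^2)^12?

General term: C(12,j)·(2u^2)^j·(-1/u^2)^(12-j), with u-exponent 2j − 2(12−j) = 4j − 24.
Set 4j − 24 = 4: j = 7.
C(12,7) = 792; 2^7 = 128; (-1)^5 = -1.
Coefficient = 792 · 128 · (-1) = -101376.

-101376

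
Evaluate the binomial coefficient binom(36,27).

C(36,27) = C(36,9) by symmetry.
C(36,9) = (36·35·34·33·32·31·30·29·28) / 9! = 34162713446400 / 362880 = 94143280.

94143280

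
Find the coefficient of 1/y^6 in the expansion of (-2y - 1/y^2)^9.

-2016

General term: C(9,j)·(-2y)^j·(-1/y^2)^(9-j), with y-exponent 1j − 2(9−j) = 3j − 18.
Set 3j − 18 = -6: j = 4.
C(9,4) = 126; (-2)^4 = 16; (-1)^5 = -1.
Coefficient = 126 · 16 · (-1) = -2016.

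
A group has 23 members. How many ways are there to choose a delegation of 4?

8855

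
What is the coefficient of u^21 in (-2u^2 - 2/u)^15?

-14909440

General term: C(15,j)·(-2u^2)^j·(-2/u)^(15-j), with u-exponent 2j − 1(15−j) = 3j − 15.
Set 3j − 15 = 21: j = 12.
C(15,12) = 455; (-2)^12 = 4096; (-2)^3 = -8.
Coefficient = 455 · 4096 · (-8) = -14909440.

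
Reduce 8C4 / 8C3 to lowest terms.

5/4

C(n,k+1)/C(n,k) = (n−k)/(k+1) = (8−3)/(3+1) = 5/4.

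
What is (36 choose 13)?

2310789600

C(36,13) = (36·35·34·33·32·31·30·29·28·27·26·25·24) / 13! = 14389334903623680000 / 6227020800 = 2310789600.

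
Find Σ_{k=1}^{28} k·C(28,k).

3758096384

Since k·C(28,k) = 28·C(27,k−1), the sum is 28·2^27 = 28·134217728 = 3758096384.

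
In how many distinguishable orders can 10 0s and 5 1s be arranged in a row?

Choose positions for the 0s: C(15,10) = 3003.

3003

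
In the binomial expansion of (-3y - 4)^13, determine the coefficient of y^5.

The general term is C(13,j)·(-3y)^j·(-4)^(13-j); the y^5 term has j = 5.
C(13,5) = 1287.
Coefficient = C(13,5) · (-3)^5 · (-4)^8 = 1287 · (-243) · 65536 = -20495794176.

-20495794176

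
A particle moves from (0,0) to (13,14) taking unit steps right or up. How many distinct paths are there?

20058300

Each path is a sequence of 27 steps with 13 rights: C(27,13) = 20058300.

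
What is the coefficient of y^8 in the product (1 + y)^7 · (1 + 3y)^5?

Coefficient of y^8 = Σ_{j} C(7,j)·1^j·C(5,8-j)·3^(8-j) for j from 3 to 7.
= 8505 + 14175 + 5670 + 630 + 15 = 28995.

28995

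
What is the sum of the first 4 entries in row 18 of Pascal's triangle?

988

1 + 18 + 153 + 816 = 988.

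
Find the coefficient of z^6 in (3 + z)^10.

17010

The general term is C(10,j)·(3)^j·(z)^(10-j); the z^6 term has j = 4.
C(10,4) = 210.
Coefficient = C(10,4) · 3^4 = 210 · 81 = 17010.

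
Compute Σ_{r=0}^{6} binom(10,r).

1 + 10 + 45 + 120 + 210 + 252 + 210 = 848.

848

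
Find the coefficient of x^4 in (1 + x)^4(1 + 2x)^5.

681

Coefficient of x^4 = Σ_{j} C(4,j)·1^j·C(5,4-j)·2^(4-j) for j from 0 to 4.
= 80 + 320 + 240 + 40 + 1 = 681.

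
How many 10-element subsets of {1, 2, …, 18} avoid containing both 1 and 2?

30888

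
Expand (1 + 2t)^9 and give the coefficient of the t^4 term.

The general term is C(9,j)·(1)^j·(2t)^(9-j); the t^4 term has j = 5.
C(9,5) = 126.
Coefficient = C(9,5) · 2^4 = 126 · 16 = 2016.

2016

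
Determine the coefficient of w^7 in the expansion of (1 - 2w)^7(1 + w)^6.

Coefficient of w^7 = Σ_{j} C(7,j)·(-2)^j·C(6,7-j)·1^(7-j) for j from 1 to 7.
= (-14) + 504 + (-4200) + 11200 + (-10080) + 2688 + (-128) = -30.

-30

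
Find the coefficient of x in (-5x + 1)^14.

The general term is C(14,j)·(-5x)^j·(1)^(14-j); the x^1 term has j = 1.
C(14,1) = 14.
Coefficient = C(14,1) · (-5)^1 = 14 · (-5) = -70.

-70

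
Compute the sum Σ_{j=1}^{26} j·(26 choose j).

872415232

Differentiating (1+x)^26 and setting x=1: Σ j·C(26,j) = 26·2^25 = 872415232.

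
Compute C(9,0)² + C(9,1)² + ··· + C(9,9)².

Σ C(9,k)² is the coefficient of x^9 in (1+x)^9(1+x)^9 = (1+x)^18, i.e. C(18,9) = 48620.

48620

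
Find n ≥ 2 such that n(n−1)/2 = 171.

19

n(n−1)/2 = 171 ⇒ n(n−1) = 342. Since 19·18 = 342, n = 19.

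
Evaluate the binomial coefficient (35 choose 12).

834451800

C(35,12) = (35·34·33·32·31·30·29·28·27·26·25·24) / 12! = 399703747322880000 / 479001600 = 834451800.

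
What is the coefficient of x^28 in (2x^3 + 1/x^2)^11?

11264

General term: C(11,j)·(2x^3)^j·(1/x^2)^(11-j), with x-exponent 3j − 2(11−j) = 5j − 22.
Set 5j − 22 = 28: j = 10.
C(11,10) = 11; 2^10 = 1024; 1^1 = 1.
Coefficient = 11 · 1024 · 1 = 11264.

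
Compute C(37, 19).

C(37,19) = C(37,18) by symmetry.
C(37,18) = (37·36·35·34·33·32·31·30·29·28·27·26·25·24·23·22·21·20) / 18! = 113146793787569865523200000 / 6402373705728000 = 17672631900.

17672631900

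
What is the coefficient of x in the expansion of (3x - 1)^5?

15

The general term is C(5,j)·(3x)^j·(-1)^(5-j); the x^1 term has j = 1.
C(5,1) = 5.
Coefficient = C(5,1) · 3^1 = 5 · 3 = 15.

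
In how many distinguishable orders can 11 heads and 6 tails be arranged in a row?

12376

Choose positions for the heads: C(17,11) = 12376.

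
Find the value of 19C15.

3876

C(19,15) = C(19,4) by symmetry.
C(19,4) = (19·18·17·16) / 4! = 93024 / 24 = 3876.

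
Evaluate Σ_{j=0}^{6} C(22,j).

110056

1 + 22 + 231 + 1540 + 7315 + 26334 + 74613 = 110056.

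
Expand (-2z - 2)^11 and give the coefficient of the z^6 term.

-946176

The general term is C(11,j)·(-2z)^j·(-2)^(11-j); the z^6 term has j = 6.
C(11,6) = 462.
Coefficient = C(11,6) · (-2)^6 · (-2)^5 = 462 · 64 · (-32) = -946176.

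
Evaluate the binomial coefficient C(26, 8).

C(26,8) = (26·25·24·23·22·21·20·19) / 8! = 62990928000 / 40320 = 1562275.

1562275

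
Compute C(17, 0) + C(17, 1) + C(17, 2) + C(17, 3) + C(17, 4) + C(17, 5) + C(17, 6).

1 + 17 + 136 + 680 + 2380 + 6188 + 12376 = 21778.

21778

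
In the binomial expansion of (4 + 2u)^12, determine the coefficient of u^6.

The general term is C(12,j)·(4)^j·(2u)^(12-j); the u^6 term has j = 6.
C(12,6) = 924.
Coefficient = C(12,6) · 4^6 · 2^6 = 924 · 4096 · 64 = 242221056.

242221056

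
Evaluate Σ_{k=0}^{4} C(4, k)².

70

By Vandermonde's identity, Σ C(4,k)² = C(8,4) = 70.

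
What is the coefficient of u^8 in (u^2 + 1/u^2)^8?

General term: C(8,j)·(u^2)^j·(1/u^2)^(8-j), with u-exponent 2j − 2(8−j) = 4j − 16.
Set 4j − 16 = 8: j = 6.
C(8,6) = 28; 1^6 = 1; 1^2 = 1.
Coefficient = 28 · 1 · 1 = 28.

28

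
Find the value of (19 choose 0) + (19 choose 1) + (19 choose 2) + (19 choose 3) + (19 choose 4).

1 + 19 + 171 + 969 + 3876 = 5036.

5036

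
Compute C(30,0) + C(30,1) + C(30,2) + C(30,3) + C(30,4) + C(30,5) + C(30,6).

1 + 30 + 435 + 4060 + 27405 + 142506 + 593775 = 768212.

768212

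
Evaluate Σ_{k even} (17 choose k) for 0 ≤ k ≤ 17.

65536

Even-k terms of row 17 sum to 2^16 = 65536.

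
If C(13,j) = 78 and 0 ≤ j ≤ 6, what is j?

2

C(13,j) increases on 0 ≤ j ≤ 6. C(13,1) = 13 and C(13,2) = 78, so j = 2.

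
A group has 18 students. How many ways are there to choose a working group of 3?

This is C(18,3) = 816.

816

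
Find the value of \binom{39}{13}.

8122425444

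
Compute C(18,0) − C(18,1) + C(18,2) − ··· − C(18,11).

The partial alternating sum Σ_{k=0}^{11} (−1)^k C(18,k) = (−1)^11 C(17,11) = -12376.

-12376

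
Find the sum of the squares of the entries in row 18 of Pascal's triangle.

9075135300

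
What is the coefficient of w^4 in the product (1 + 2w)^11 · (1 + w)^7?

19945

Coefficient of w^4 = Σ_{j} C(11,j)·2^j·C(7,4-j)·1^(4-j) for j from 0 to 4.
= 35 + 770 + 4620 + 9240 + 5280 = 19945.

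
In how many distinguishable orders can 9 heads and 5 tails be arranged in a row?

Choose positions for the heads: C(14,9) = 2002.

2002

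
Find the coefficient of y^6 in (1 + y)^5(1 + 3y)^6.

Coefficient of y^6 = Σ_{j} C(5,j)·1^j·C(6,6-j)·3^(6-j) for j from 0 to 5.
= 729 + 7290 + 12150 + 5400 + 675 + 18 = 26262.

26262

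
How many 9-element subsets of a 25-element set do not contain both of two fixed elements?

1797818

All 9-subsets: C(25,9) = 2042975. Those containing both fixed elements: C(23,7) = 245157.
2042975 − 245157 = 1797818.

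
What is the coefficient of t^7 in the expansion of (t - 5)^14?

The general term is C(14,j)·(t)^j·(-5)^(14-j); the t^7 term has j = 7.
C(14,7) = 3432.
Coefficient = C(14,7) · (-5)^7 = 3432 · (-78125) = -268125000.

-268125000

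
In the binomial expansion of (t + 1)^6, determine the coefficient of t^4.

15

The general term is C(6,j)·(t)^j·(1)^(6-j); the t^4 term has j = 4.
C(6,4) = 15.
Coefficient = C(6,4) = 15.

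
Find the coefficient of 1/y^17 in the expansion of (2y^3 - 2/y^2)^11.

General term: C(11,j)·(2y^3)^j·(-2/y^2)^(11-j), with y-exponent 3j − 2(11−j) = 5j − 22.
Set 5j − 22 = -17: j = 1.
C(11,1) = 11; 2^1 = 2; (-2)^10 = 1024.
Coefficient = 11 · 2 · 1024 = 22528.

22528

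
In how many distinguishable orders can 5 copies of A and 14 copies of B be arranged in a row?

Choose positions for the A's: C(19,5) = 11628.

11628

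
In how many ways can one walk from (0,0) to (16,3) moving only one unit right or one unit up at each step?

969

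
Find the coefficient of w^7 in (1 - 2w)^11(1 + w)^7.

-2661

Coefficient of w^7 = Σ_{j} C(11,j)·(-2)^j·C(7,7-j)·1^(7-j) for j from 0 to 7.
= 1 + (-154) + 4620 + (-46200) + 184800 + (-310464) + 206976 + (-42240) = -2661.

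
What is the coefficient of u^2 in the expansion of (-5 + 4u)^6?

The general term is C(6,j)·(-5)^j·(4u)^(6-j); the u^2 term has j = 4.
C(6,4) = 15.
Coefficient = C(6,4) · (-5)^4 · 4^2 = 15 · 625 · 16 = 150000.

150000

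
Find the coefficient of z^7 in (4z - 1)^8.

-131072

The general term is C(8,j)·(4z)^j·(-1)^(8-j); the z^7 term has j = 7.
C(8,7) = 8.
Coefficient = C(8,7) · 4^7 · (-1)^1 = 8 · 16384 · (-1) = -131072.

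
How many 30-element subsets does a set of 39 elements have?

211915132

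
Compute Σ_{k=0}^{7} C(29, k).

2182396

1 + 29 + 406 + 3654 + 23751 + 118755 + 475020 + 1560780 = 2182396.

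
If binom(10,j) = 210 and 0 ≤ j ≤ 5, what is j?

C(10,j) increases on 0 ≤ j ≤ 5. C(10,3) = 120 and C(10,4) = 210, so j = 4.

4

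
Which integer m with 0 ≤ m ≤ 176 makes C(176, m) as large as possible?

C(176,m) is maximized at m = 176/2 = 88.

88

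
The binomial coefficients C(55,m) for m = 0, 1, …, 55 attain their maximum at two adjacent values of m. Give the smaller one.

For odd n = 55, C(55,m) peaks at m = (n−1)/2 and (n+1)/2; the smaller is 27.

27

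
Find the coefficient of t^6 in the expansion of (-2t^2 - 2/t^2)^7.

-2688

General term: C(7,j)·(-2t^2)^j·(-2/t^2)^(7-j), with t-exponent 2j − 2(7−j) = 4j − 14.
Set 4j − 14 = 6: j = 5.
C(7,5) = 21; (-2)^5 = -32; (-2)^2 = 4.
Coefficient = 21 · (-32) · 4 = -2688.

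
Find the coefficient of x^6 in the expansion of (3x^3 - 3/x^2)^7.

-76545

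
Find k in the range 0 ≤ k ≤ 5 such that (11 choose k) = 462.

5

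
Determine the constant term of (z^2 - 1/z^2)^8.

General term: C(8,j)·(z^2)^j·(-1/z^2)^(8-j), with z-exponent 2j − 2(8−j) = 4j − 16.
Set 4j − 16 = 0: j = 4.
C(8,4) = 70; 1^4 = 1; (-1)^4 = 1.
Coefficient = 70 · 1 · 1 = 70.

70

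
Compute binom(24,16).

735471

C(24,16) = C(24,8) by symmetry.
C(24,8) = (24·23·22·21·20·19·18·17) / 8! = 29654190720 / 40320 = 735471.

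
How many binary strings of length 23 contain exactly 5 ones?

33649

Choose the 5 positions: C(23,5) = 33649.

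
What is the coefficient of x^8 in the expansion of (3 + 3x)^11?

29229255

The general term is C(11,j)·(3)^j·(3x)^(11-j); the x^8 term has j = 3.
C(11,3) = 165.
Coefficient = C(11,3) · 3^3 · 3^8 = 165 · 27 · 6561 = 29229255.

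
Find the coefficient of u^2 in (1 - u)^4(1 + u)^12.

24

Coefficient of u^2 = Σ_{j} C(4,j)·(-1)^j·C(12,2-j)·1^(2-j) for j from 0 to 2.
= 66 + (-48) + 6 = 24.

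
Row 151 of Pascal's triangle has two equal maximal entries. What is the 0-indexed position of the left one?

For odd n = 151, C(151,i) peaks at i = (n−1)/2 and (n+1)/2; the lesser is 75.

75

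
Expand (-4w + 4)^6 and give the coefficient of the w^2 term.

61440

The general term is C(6,j)·(-4w)^j·(4)^(6-j); the w^2 term has j = 2.
C(6,2) = 15.
Coefficient = C(6,2) · (-4)^2 · 4^4 = 15 · 16 · 256 = 61440.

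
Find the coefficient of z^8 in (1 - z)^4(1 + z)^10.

27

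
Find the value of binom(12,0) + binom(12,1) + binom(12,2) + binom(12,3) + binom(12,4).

794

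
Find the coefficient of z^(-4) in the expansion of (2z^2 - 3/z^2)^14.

General term: C(14,j)·(2z^2)^j·(-3/z^2)^(14-j), with z-exponent 2j − 2(14−j) = 4j − 28.
Set 4j − 28 = -4: j = 6.
C(14,6) = 3003; 2^6 = 64; (-3)^8 = 6561.
Coefficient = 3003 · 64 · 6561 = 1260971712.

1260971712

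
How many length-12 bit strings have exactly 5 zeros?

Choose the 5 positions: C(12,5) = 792.

792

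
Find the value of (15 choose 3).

C(15,3) = (15·14·13) / 3! = 2730 / 6 = 455.

455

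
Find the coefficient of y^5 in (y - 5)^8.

The general term is C(8,j)·(y)^j·(-5)^(8-j); the y^5 term has j = 5.
C(8,5) = 56.
Coefficient = C(8,5) · (-5)^3 = 56 · (-125) = -7000.

-7000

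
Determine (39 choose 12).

C(39,12) = (39·38·37·36·35·34·33·32·31·30·29·28) / 12! = 1873278229119897600 / 479001600 = 3910797436.

3910797436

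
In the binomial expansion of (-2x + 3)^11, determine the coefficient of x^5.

-10777536

The general term is C(11,j)·(-2x)^j·(3)^(11-j); the x^5 term has j = 5.
C(11,5) = 462.
Coefficient = C(11,5) · (-2)^5 · 3^6 = 462 · (-32) · 729 = -10777536.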